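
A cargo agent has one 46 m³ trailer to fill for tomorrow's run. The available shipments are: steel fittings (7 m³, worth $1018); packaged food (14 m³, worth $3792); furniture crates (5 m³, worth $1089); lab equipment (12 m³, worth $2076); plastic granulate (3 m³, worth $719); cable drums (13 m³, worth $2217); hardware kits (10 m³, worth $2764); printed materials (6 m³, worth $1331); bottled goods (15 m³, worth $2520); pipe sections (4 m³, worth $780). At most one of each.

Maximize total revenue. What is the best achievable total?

10823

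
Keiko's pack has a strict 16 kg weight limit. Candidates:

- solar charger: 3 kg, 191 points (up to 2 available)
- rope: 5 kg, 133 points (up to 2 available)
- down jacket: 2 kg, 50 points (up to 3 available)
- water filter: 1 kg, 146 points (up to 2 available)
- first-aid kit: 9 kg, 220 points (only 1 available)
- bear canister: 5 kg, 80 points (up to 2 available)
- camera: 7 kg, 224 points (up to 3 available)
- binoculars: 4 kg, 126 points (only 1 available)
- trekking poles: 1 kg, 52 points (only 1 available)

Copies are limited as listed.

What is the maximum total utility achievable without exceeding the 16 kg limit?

950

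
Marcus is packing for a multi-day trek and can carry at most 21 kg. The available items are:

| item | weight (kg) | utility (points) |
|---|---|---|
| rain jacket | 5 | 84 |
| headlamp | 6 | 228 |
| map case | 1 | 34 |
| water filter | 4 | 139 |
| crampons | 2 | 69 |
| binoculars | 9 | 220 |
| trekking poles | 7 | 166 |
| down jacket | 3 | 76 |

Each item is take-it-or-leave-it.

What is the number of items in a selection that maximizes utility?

4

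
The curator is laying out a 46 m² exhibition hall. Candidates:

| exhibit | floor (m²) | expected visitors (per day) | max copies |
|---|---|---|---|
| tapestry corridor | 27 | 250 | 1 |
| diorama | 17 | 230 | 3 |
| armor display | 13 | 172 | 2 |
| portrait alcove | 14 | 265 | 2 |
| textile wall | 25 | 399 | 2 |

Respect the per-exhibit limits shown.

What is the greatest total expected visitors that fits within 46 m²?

Density check — portrait alcove 18.93, textile wall 15.96, diorama 13.53 are the best per m².
Best packing: diorama + 2×portrait alcove — 45 m², 760 total.
Nothing else within 46 m² beats 760.

760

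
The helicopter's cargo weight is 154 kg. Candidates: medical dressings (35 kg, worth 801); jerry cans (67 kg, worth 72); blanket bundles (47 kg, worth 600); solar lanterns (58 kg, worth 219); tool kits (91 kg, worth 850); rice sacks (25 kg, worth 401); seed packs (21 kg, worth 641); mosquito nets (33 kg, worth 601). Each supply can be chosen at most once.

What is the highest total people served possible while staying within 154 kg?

By people served per kg: seed packs 30.52, medical dressings 22.89, mosquito nets 18.21 lead.
Filling by ratio: medical dressings + rice sacks + seed packs + mosquito nets for 2444, with 40 kg left unused.
Replace rice sacks with blanket bundles: the trade gains 199 net, giving 2643 at 136 kg.
Nothing else within 154 kg beats 2643.

2643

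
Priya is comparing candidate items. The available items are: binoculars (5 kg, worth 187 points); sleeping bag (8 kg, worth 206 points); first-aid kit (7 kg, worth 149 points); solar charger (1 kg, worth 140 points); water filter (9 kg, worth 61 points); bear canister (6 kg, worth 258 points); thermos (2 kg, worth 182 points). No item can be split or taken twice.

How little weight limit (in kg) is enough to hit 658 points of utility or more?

14

Need the lightest bundle worth ≥ 658.
binoculars + solar charger + bear canister + thermos: 767 utility at 14 kg.
Any bundle with less than 14 kg falls short of 658.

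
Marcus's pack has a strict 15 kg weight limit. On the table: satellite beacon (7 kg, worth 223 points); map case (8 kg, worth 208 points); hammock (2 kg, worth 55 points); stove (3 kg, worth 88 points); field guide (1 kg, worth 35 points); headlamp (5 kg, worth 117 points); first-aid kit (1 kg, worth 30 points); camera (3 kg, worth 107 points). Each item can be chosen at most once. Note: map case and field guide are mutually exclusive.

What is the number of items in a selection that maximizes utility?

The maximum utility within 15 kg is 483.
satellite beacon + stove + field guide + first-aid kit + camera hits 483 at 15 kg.
Every optimal selection uses 5 items.

5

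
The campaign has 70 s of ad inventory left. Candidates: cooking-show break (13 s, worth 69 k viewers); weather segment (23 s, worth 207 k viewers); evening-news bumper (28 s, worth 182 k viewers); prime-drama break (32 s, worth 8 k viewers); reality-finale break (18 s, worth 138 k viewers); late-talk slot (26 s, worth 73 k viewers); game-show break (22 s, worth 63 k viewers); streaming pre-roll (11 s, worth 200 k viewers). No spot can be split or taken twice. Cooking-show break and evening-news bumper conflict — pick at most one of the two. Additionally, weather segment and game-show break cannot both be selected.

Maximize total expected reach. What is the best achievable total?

614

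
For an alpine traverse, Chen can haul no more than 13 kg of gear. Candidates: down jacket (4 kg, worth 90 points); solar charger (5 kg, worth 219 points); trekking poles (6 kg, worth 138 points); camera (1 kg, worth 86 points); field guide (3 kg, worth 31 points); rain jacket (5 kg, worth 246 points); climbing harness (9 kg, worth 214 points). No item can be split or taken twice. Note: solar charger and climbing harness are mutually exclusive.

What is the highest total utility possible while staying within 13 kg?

551

Ranking by ratio (utility/kg): camera 86.00, rain jacket 49.20, solar charger 43.80.
The ratio ordering already packs tightly: solar charger + camera + rain jacket, 11 kg, 551.
That's the maximum — no feasible swap from here does better than 551.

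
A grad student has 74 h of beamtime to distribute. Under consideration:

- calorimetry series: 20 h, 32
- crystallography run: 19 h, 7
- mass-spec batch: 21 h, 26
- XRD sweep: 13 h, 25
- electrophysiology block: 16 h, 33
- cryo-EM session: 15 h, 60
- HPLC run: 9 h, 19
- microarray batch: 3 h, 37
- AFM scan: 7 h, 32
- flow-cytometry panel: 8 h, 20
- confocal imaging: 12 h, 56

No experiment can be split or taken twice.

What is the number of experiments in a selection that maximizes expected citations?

Best achievable expected citations is 263.
XRD sweep + electrophysiology block + cryo-EM session + microarray batch + AFM scan + flow-cytometry panel + confocal imaging hits 263 at 74 h.
All optima have 7 experiments.

7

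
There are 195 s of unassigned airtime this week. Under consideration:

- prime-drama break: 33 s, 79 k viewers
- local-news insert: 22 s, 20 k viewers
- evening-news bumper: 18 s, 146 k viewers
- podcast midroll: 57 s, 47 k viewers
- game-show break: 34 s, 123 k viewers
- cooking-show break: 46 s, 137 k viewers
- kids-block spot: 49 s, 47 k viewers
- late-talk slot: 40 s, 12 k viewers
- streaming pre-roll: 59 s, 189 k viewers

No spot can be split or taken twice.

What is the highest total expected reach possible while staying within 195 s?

674

Ranking by ratio (expected reach/s): evening-news bumper 8.11, game-show break 3.62, streaming pre-roll 3.20, cooking-show break 2.98.
Taking prime-drama break + evening-news bumper + game-show break + cooking-show break + streaming pre-roll: 190 s used, 674 in expected reach.
That's the maximum — no swap from here does better than 674.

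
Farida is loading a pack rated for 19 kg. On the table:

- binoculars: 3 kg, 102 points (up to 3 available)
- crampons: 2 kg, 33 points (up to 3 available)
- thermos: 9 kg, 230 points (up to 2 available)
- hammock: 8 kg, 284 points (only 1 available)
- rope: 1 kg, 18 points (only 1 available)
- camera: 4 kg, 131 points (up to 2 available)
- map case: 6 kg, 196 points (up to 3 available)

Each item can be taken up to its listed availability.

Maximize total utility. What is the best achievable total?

A density-first pass picks 3×binoculars + hammock + rope — 608 at 18 kg.
The 7 kg tied up in 2×binoculars and rope is better spent on 2×camera — total rises to 648 (19 kg).
That's the maximum — no swap from here does better than 648.

648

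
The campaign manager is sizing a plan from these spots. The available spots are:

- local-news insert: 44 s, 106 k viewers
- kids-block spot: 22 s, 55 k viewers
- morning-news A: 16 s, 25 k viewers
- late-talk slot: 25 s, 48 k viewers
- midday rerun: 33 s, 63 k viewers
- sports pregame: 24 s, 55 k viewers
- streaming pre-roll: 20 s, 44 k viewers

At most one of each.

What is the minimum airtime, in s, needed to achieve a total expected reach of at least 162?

Minimise s subject to total expected reach ≥ 162.
kids-block spot + midday rerun + streaming pre-roll: 162 expected reach at 75 s.
Below 75 s the best achievable stays under 162.

75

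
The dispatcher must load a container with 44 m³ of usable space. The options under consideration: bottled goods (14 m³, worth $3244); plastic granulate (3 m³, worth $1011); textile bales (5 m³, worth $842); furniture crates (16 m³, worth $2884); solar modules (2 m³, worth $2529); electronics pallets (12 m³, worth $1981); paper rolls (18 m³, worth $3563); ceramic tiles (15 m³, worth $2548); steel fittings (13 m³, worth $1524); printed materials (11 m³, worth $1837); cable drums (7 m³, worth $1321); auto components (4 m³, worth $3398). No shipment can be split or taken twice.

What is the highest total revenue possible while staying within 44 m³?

13908

Density check — solar modules 1264.50, auto components 849.50, plastic granulate 337.00, bottled goods 231.71 are the best per m³.
Greedy by ratio would take bottled goods + plastic granulate + solar modules + paper rolls + auto components: 41 m³ used, total 13745.
Dropping paper rolls frees 18 m³; slotting in textile bales + furniture crates (21 m³) lifts the total to 13908 at 44 m³.
An exhaustive check of the 4096 subsets confirms 13908.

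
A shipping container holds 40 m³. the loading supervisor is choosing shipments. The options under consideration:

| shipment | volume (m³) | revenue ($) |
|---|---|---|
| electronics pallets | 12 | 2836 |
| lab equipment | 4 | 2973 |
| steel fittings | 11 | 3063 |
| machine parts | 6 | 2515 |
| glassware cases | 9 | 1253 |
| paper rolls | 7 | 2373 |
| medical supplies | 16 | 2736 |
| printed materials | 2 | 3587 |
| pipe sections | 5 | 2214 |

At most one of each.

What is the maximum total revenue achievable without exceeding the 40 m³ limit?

Filling by ratio: lab equipment + steel fittings + machine parts + paper rolls + printed materials + pipe sections for 16725, with 5 m³ left unused.
Replace paper rolls with electronics pallets: the trade gains 463 net, giving 17188 at 40 m³.
Runner-up lab equipment + steel fittings + machine parts + paper rolls + printed materials + pipe sections tops out at 16725.

17188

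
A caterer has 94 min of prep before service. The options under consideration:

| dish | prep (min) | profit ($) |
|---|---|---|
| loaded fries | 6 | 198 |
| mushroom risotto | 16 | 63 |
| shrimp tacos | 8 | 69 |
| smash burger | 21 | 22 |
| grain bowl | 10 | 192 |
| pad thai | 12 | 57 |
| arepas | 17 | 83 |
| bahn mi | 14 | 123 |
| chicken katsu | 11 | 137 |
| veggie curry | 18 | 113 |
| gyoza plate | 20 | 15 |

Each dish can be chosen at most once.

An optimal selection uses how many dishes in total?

8

Best achievable profit is 922.
loaded fries + mushroom risotto + shrimp tacos + grain bowl + pad thai + arepas + bahn mi + chicken katsu hits 922 at 94 min.
Any selection reaching 922 contains exactly 8 dishes.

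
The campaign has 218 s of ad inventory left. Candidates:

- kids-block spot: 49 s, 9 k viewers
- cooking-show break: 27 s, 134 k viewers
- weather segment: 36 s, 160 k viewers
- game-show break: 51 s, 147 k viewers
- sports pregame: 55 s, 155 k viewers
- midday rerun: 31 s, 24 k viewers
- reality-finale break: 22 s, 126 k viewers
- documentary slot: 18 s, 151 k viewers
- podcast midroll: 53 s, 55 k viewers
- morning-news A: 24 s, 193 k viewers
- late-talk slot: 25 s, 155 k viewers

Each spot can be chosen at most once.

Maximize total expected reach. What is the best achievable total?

1074

Density check — documentary slot 8.39, morning-news A 8.04, late-talk slot 6.20 are the best per s.
Filling by ratio: cooking-show break + weather segment + game-show break + reality-finale break + documentary slot + morning-news A + late-talk slot for 1066, with 15 s left unused.
Dropping game-show break frees 51 s; slotting in sports pregame (55 s) lifts the total to 1074 at 207 s.
Runner-up cooking-show break + weather segment + game-show break + reality-finale break + documentary slot + morning-news A + late-talk slot tops out at 1066.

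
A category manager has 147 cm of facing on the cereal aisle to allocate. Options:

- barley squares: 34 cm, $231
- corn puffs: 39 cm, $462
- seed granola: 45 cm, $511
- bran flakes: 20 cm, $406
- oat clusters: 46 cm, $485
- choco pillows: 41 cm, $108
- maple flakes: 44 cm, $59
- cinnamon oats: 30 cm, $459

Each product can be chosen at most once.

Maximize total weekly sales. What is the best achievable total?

1861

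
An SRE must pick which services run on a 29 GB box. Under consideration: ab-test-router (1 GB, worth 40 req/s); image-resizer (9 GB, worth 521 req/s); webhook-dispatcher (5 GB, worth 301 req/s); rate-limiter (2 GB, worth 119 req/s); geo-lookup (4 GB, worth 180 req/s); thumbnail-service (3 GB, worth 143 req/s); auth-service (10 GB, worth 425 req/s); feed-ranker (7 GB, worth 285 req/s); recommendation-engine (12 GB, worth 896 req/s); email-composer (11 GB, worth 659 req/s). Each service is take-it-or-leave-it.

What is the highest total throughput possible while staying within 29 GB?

Best packing: ab-test-router + webhook-dispatcher + recommendation-engine + email-composer — 29 GB, 1896 total.
An exhaustive check of the 1024 subsets confirms 1896.

1896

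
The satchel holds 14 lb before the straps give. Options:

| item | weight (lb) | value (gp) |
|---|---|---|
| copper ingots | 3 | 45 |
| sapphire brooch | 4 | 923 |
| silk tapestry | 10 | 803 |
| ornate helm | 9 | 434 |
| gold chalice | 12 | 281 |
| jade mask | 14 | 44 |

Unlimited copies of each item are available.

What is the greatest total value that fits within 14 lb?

2769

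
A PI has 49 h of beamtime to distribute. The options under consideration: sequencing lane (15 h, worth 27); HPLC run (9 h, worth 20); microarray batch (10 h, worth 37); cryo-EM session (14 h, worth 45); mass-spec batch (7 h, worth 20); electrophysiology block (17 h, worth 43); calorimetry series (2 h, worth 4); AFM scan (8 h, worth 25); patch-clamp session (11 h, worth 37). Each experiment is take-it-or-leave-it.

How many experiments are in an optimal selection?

4

Optimal total is 150.
microarray batch + cryo-EM session + electrophysiology block + AFM scan hits 150 at 49 h.
All optima have 4 experiments.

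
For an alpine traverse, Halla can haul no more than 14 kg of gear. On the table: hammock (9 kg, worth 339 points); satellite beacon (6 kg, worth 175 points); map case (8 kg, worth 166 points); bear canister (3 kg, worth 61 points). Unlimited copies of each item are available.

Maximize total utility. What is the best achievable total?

Density check — hammock 37.67, satellite beacon 29.17, map case 20.75 are the best per kg.
Taking hammock + bear canister: 12 kg used, 400 in utility.
Nothing else within 14 kg beats 400.

400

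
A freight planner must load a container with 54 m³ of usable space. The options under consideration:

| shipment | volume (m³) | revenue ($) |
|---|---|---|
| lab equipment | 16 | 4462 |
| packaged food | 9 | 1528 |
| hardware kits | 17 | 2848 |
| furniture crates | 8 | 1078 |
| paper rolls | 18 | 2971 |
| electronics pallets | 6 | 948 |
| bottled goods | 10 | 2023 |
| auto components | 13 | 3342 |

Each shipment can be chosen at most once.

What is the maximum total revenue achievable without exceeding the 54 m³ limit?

12303

Lab equipment + packaged food + electronics pallets + bottled goods + auto components uses 54 of the 54 m³ and totals 12303.
Next best is lab equipment + furniture crates + electronics pallets + bottled goods + auto components at 11853 (53 m³) — short by 450.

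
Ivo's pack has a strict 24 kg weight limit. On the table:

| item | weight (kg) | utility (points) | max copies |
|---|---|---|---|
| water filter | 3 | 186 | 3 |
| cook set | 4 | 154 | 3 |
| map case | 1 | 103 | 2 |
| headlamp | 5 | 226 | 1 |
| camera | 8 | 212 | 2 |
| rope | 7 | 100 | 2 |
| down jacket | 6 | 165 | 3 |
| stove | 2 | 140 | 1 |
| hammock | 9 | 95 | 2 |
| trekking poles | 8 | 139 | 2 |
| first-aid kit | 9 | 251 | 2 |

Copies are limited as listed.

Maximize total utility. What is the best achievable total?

1298

Filling by ratio: 3×water filter + cook set + 2×map case + headlamp + stove for 1284, with 2 kg left unused.
The 2 kg tied up in stove is better spent on cook set — total rises to 1298 (24 kg).
That's the maximum — no swap from here does better than 1298.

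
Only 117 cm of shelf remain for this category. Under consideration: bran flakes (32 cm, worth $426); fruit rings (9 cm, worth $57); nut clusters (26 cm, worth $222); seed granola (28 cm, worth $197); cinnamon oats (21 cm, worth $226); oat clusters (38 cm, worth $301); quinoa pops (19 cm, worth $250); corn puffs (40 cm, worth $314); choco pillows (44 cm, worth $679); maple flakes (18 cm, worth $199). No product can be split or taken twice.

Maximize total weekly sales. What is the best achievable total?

1581

Filling by ratio: bran flakes + quinoa pops + choco pillows + maple flakes for 1554, with 4 cm left unused.
The 18 cm tied up in maple flakes is better spent on cinnamon oats — total rises to 1581 (116 cm).
An exhaustive check of the 1024 subsets confirms 1581.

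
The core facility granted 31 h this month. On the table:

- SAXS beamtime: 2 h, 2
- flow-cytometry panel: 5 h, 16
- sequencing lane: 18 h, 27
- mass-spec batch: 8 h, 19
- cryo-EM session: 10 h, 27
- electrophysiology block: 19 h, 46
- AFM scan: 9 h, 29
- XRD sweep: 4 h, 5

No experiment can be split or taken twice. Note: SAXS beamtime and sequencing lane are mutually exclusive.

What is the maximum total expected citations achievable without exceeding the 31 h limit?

80

Filling by ratio: SAXS beamtime + flow-cytometry panel + cryo-EM session + AFM scan + XRD sweep for 79, with 1 h left unused.
Replace SAXS beamtime and flow-cytometry panel with mass-spec batch: the trade gains 1 net, giving 80 at 31 h.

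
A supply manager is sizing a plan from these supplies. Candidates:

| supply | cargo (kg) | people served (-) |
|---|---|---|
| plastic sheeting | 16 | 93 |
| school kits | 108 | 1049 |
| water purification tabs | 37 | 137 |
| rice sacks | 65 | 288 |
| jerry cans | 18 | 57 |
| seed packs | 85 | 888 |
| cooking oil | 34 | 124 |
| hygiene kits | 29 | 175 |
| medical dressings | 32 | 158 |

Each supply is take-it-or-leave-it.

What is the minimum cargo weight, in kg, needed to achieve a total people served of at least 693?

85

Look for the lowest-cargo combination reaching 693.
seed packs: 888 people served at 85 kg.
Below 85 kg the best achievable stays under 693.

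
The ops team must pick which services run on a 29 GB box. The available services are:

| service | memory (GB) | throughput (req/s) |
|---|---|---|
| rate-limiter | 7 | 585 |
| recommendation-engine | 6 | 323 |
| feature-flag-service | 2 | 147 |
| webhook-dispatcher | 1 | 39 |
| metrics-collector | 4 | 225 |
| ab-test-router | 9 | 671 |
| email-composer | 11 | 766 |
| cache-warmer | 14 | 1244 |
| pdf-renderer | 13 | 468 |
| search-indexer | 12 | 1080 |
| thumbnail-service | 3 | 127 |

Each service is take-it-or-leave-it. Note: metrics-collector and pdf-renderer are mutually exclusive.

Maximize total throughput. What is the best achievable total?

2510

Best packing: feature-flag-service + webhook-dispatcher + cache-warmer + search-indexer — 29 GB, 2510 total.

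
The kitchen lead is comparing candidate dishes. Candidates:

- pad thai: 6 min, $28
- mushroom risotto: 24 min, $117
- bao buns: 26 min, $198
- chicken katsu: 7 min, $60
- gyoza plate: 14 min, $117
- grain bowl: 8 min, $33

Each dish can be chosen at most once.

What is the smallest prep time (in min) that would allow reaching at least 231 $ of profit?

33

Need the lightest bundle worth ≥ 231.
bao buns + chicken katsu reaches 258 using 33 min.
Below 33 min the best achievable stays under 231.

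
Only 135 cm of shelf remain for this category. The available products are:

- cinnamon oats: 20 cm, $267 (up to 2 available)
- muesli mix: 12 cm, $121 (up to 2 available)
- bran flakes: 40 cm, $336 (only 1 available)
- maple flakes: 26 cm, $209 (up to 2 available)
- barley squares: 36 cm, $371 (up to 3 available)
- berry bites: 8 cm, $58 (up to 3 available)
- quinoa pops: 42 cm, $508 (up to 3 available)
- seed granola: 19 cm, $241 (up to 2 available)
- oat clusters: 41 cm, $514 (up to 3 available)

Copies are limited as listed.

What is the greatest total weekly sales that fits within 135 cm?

1683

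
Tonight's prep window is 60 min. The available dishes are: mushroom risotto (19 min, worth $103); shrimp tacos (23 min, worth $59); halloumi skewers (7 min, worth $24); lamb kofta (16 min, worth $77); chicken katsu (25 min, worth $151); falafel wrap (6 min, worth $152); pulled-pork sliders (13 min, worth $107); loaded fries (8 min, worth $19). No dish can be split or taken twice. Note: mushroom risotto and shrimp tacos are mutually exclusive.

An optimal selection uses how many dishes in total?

The maximum profit within 60 min is 487.
For example lamb kofta + chicken katsu + falafel wrap + pulled-pork sliders achieves it, using 60 min.
Every optimal selection uses 4 dishes.

4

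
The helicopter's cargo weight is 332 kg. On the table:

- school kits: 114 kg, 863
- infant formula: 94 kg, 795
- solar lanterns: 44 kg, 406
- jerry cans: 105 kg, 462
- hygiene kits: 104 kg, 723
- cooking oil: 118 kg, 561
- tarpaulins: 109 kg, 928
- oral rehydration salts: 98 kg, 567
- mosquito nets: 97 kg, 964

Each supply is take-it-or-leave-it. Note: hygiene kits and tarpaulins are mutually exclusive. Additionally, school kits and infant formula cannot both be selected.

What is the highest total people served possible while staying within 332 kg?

2755

A density-first pass picks solar lanterns + tarpaulins + mosquito nets — 2298 at 250 kg.
The 44 kg tied up in solar lanterns is better spent on school kits — total rises to 2755 (320 kg).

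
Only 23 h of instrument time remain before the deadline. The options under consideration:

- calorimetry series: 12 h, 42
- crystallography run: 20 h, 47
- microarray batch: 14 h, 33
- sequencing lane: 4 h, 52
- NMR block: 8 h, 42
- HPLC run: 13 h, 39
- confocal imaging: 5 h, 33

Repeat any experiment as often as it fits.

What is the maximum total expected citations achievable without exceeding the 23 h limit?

260

The ratio ordering already packs tightly: 5×sequencing lane, 20 h, 260.
Nothing else within 23 h beats 260.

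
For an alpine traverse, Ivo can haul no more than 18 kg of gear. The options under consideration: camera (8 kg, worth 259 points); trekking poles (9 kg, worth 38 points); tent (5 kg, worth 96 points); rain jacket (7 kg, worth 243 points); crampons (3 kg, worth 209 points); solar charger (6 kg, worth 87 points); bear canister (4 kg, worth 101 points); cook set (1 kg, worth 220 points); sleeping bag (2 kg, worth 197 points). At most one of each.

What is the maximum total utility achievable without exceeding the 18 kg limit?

986

Taking the top-ratio items first gives rain jacket + crampons + bear canister + cook set + sleeping bag for 970 (17 kg).
The 7 kg tied up in rain jacket is better spent on camera — total rises to 986 (18 kg).
Runner-up rain jacket + crampons + bear canister + cook set + sleeping bag tops out at 970.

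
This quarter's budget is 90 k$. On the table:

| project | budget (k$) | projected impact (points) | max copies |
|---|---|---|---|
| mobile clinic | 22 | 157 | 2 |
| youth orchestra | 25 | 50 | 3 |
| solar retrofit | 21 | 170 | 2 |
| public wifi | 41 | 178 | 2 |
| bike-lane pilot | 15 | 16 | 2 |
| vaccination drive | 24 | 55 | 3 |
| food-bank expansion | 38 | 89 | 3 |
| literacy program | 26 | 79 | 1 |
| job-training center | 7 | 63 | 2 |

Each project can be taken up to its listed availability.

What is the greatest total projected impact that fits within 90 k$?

654

Greedy by ratio would take mobile clinic + 2×solar retrofit + 2×job-training center: 78 k$ used, total 623.
The 14 k$ tied up in 2×job-training center is better spent on mobile clinic — total rises to 654 (86 k$).
No other feasible combination exceeds 654.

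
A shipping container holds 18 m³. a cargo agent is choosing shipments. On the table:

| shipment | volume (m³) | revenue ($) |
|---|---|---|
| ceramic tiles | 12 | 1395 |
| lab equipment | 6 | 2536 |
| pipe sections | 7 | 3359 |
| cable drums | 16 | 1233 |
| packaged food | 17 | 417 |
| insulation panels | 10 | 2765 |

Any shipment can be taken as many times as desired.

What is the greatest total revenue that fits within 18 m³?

7608

Filling by ratio: 2×pipe sections for 6718, with 4 m³ left unused.
Replace 2×pipe sections with 3×lab equipment: the trade gains 890 net, giving 7608 at 18 m³.
No other feasible combination exceeds 7608.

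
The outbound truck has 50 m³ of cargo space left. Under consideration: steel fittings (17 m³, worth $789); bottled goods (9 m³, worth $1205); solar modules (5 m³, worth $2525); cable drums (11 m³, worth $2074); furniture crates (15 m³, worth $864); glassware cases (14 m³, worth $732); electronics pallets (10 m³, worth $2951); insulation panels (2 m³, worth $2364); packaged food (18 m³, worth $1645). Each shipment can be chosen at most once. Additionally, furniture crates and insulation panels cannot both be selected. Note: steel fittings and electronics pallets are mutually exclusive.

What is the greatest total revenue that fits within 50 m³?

Greedy by ratio would take bottled goods + solar modules + cable drums + electronics pallets + insulation panels: 37 m³ used, total 11119.
Replace bottled goods with packaged food: the trade gains 440 net, giving 11559 at 46 m³.
Next best is bottled goods + solar modules + cable drums + electronics pallets + insulation panels at 11119 (37 m³) — short by 440.

11559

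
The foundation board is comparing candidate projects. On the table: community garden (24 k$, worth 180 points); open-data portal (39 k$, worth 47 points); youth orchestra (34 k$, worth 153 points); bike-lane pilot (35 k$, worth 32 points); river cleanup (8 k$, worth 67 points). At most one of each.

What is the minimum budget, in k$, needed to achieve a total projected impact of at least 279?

Need the lightest bundle worth ≥ 279.
Taking community garden + youth orchestra gives 333 (≥ 279) for 58 k$.
No combination under 58 k$ hits 279.

58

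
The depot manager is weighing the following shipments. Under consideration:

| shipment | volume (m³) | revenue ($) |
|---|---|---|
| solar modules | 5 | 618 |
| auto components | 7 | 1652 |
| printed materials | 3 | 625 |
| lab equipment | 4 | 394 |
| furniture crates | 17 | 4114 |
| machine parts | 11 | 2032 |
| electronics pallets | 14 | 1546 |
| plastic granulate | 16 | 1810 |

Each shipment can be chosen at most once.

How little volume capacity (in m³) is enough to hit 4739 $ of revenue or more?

20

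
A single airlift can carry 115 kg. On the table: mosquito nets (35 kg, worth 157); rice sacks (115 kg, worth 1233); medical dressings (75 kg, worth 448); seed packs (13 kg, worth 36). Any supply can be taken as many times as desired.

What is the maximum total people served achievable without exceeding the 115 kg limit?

By people served per kg: rice sacks 10.72, medical dressings 5.97, mosquito nets 4.49, seed packs 2.77 lead.
Best packing: rice sacks — 115 kg, 1233 total.

1233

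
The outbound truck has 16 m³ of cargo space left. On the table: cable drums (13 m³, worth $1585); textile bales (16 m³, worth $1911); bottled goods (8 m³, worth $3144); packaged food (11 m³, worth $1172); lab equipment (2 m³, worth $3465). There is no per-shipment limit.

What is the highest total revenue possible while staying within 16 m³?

Best packing: 8×lab equipment — 16 m³, 27720 total.
That's the maximum — no swap from here does better than 27720.

27720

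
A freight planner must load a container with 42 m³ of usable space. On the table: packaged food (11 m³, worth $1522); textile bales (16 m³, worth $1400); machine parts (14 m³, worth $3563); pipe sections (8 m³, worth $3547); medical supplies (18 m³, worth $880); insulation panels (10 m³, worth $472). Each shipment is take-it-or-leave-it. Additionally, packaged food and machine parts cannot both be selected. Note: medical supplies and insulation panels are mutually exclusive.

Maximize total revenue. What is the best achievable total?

Taking textile bales + machine parts + pipe sections: 38 m³ used, 8510 in revenue.

8510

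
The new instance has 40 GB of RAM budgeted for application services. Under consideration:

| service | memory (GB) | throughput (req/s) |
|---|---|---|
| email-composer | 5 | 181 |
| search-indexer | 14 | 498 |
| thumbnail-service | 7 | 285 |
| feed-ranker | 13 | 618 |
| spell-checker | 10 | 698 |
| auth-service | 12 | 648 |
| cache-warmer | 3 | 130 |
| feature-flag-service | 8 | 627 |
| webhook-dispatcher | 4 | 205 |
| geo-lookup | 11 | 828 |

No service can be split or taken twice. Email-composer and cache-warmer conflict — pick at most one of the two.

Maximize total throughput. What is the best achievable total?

Ranking by ratio (throughput/GB): feature-flag-service 78.38, geo-lookup 75.27, spell-checker 69.80.
Filling by ratio: spell-checker + cache-warmer + feature-flag-service + webhook-dispatcher + geo-lookup for 2488, with 4 GB left unused.
Replace cache-warmer with thumbnail-service: the trade gains 155 net, giving 2643 at 40 GB.

2643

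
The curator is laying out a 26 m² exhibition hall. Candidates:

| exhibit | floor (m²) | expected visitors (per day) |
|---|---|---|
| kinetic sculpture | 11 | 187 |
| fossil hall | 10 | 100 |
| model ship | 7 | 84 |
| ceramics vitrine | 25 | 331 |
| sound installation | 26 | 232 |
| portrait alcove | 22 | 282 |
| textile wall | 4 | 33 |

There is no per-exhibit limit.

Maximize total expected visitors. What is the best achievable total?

407

Best packing: 2×kinetic sculpture + textile wall — 26 m², 407 total.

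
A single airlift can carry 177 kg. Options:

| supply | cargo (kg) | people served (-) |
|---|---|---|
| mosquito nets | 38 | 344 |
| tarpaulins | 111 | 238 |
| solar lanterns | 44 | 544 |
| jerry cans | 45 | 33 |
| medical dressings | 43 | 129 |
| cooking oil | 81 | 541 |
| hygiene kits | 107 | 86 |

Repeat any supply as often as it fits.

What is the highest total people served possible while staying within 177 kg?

2176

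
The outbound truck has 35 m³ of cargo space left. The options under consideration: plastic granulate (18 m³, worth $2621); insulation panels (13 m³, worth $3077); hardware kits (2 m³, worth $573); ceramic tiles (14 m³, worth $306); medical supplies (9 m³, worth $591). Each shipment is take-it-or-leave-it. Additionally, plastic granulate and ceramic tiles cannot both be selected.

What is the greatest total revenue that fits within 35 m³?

6271

Best packing: plastic granulate + insulation panels + hardware kits — 33 m³, 6271 total.
Next best is plastic granulate + insulation panels at 5698 (31 m³) — short by 573.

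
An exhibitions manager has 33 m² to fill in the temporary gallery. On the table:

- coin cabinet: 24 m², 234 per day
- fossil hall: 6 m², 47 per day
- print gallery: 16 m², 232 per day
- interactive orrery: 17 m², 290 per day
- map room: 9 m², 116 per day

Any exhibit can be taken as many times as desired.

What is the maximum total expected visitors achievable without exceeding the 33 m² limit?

522

Best packing: print gallery + interactive orrery — 33 m², 522 total.
Every other selection either busts 33 m² or fails to beat 522.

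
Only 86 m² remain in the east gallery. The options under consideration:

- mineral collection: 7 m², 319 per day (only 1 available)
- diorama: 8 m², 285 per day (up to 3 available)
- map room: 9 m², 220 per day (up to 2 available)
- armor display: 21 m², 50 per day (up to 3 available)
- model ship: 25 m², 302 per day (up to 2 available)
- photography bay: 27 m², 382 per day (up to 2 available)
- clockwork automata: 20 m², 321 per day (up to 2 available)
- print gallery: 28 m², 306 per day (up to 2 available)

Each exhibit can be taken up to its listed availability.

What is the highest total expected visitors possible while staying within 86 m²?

2036

Density check — mineral collection 45.57, diorama 35.62, map room 24.44, clockwork automata 16.05 are the best per m².
A density-first pass picks mineral collection + 3×diorama + 2×map room + clockwork automata — 1935 at 69 m².
The 9 m² tied up in map room is better spent on clockwork automata — total rises to 2036 (80 m²).
No other feasible combination exceeds 2036.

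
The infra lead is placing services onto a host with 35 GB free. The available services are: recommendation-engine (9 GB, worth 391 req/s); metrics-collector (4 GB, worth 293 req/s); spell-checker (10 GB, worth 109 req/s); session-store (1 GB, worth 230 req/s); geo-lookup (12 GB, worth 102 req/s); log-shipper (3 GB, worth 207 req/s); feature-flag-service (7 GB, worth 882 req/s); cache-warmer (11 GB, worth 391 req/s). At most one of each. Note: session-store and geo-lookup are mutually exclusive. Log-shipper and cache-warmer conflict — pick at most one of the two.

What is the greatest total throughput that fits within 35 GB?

2187

Taking recommendation-engine + metrics-collector + session-store + feature-flag-service + cache-warmer: 32 GB used, 2187 in throughput.
The closest alternative, recommendation-engine + metrics-collector + spell-checker + session-store + log-shipper + feature-flag-service, reaches only 2112.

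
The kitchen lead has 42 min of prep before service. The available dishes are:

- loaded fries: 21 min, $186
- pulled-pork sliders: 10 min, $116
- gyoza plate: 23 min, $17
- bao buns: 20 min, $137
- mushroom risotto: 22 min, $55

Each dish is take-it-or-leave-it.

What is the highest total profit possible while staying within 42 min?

323

Taking the top-ratio dishes first gives loaded fries + pulled-pork sliders for 302 (31 min).
Dropping pulled-pork sliders frees 10 min; slotting in bao buns (20 min) lifts the total to 323 at 41 min.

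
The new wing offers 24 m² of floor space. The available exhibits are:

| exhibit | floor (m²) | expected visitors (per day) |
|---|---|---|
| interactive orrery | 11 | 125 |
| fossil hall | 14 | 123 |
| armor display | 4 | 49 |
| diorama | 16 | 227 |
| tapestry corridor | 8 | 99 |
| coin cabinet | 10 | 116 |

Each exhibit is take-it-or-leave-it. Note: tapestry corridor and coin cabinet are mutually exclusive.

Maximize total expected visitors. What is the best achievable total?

326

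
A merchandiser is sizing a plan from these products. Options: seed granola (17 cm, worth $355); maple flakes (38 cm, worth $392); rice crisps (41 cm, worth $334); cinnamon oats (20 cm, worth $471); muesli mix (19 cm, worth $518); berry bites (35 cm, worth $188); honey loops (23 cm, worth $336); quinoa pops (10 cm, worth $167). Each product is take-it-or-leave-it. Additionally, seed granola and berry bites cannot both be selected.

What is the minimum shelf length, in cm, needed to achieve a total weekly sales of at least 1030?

46

Need the lightest bundle worth ≥ 1030.
seed granola + muesli mix + quinoa pops reaches 1040 using 46 cm.
No combination under 46 cm hits 1030.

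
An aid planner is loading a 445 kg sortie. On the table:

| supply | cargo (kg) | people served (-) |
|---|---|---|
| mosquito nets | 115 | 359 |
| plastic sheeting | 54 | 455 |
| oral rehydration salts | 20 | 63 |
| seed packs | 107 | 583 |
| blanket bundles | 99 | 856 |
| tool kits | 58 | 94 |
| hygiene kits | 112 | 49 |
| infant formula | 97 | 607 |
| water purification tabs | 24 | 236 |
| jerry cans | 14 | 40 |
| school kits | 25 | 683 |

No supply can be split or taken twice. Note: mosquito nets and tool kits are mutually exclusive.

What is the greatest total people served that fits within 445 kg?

3523

Plastic sheeting + oral rehydration salts + seed packs + blanket bundles + infant formula + water purification tabs + jerry cans + school kits uses 440 of the 445 kg and totals 3523.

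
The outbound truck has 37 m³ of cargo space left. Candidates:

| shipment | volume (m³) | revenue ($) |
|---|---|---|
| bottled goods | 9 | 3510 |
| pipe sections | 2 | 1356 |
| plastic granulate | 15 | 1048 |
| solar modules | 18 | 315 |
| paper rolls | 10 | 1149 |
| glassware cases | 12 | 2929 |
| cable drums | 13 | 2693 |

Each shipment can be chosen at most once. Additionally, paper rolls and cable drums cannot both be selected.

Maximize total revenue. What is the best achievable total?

10488

Taking bottled goods + pipe sections + glassware cases + cable drums: 36 m³ used, 10488 in revenue.
Runner-up bottled goods + glassware cases + cable drums tops out at 9132.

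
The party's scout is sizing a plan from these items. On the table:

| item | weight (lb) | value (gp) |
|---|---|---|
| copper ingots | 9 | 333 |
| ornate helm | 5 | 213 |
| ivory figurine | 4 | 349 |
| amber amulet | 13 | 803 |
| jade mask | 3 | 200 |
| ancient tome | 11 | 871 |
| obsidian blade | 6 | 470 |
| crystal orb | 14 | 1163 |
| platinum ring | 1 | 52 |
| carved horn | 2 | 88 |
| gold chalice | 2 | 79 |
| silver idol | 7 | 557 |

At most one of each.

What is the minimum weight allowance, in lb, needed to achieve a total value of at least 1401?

Minimise lb subject to total value ≥ 1401.
ivory figurine + jade mask + ancient tome: 1420 value at 18 lb.
Any bundle with less than 18 lb falls short of 1401.

18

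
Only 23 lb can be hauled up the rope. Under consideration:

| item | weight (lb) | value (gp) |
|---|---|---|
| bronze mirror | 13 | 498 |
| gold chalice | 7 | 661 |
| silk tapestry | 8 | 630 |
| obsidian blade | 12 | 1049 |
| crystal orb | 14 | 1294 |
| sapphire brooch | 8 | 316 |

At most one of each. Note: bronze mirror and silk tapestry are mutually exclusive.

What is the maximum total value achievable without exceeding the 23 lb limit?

The ratio ordering already packs tightly: gold chalice + crystal orb, 21 lb, 1955.
Runner-up silk tapestry + crystal orb tops out at 1924.

1955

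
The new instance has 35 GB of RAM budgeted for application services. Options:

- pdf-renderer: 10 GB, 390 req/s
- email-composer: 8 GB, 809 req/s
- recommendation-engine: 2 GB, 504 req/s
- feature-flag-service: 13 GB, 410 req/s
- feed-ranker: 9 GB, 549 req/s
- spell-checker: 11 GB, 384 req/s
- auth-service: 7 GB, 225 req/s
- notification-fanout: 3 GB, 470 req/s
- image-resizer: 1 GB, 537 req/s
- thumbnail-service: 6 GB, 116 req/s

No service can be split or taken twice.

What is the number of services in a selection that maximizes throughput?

6

Best achievable throughput is 3259.
For example pdf-renderer + email-composer + recommendation-engine + feed-ranker + notification-fanout + image-resizer achieves it, using 33 GB.
Every optimal selection uses 6 services.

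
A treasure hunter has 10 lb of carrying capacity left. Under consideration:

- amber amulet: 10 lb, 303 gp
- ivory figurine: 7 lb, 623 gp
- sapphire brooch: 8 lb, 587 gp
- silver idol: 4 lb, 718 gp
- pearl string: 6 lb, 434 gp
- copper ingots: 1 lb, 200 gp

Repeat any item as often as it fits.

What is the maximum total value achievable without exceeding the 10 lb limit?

By value per lb: copper ingots 200.00, silver idol 179.50, ivory figurine 89.00 lead.
10×copper ingots uses 10 of the 10 lb and totals 2000.
That's the maximum — no swap from here does better than 2000.

2000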